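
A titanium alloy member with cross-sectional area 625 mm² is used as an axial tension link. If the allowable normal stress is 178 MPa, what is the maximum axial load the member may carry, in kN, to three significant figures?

P_max = σ_allow · A = 178 · 625 = 111200 N = 111.2 kN.

111 kN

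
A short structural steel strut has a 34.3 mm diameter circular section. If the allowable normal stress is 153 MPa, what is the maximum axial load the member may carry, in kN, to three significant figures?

141 kN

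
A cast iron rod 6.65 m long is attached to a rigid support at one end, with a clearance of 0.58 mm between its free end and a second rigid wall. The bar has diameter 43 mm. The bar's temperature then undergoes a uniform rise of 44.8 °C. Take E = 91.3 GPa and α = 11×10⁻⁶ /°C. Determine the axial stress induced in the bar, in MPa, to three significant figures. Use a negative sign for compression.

Free thermal expansion αLΔT = 11e-6 · 6650 · 44.8 = 3.277 mm.
The walls engage after the gap closes; constrained expansion = 3.277 − 0.58 = 2.697 mm.
The walls impose strain ε = −(2.697)/6650 = -4.0558e-04; σ = Eε = 91300 · -4.0558e-04 = -37.03 MPa.

-37.0 MPa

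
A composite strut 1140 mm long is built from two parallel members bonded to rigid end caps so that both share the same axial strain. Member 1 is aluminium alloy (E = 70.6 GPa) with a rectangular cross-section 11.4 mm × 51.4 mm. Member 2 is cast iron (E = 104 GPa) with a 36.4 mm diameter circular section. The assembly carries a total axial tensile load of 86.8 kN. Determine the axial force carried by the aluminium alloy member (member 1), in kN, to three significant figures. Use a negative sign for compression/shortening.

24.0 kN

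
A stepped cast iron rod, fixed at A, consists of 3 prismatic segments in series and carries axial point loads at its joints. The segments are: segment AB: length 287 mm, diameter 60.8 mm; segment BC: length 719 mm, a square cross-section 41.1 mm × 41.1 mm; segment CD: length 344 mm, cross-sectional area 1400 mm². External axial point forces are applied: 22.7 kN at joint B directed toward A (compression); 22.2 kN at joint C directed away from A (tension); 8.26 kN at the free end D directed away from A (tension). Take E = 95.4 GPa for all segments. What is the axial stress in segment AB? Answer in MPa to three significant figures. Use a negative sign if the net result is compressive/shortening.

Internal axial forces (sectioning from the free end, tension +): N_CD = 8.26 kN, N_BC = 30.46 kN, N_AB = 7.76 kN.
A_AB = 2903 mm².
σ_AB = N_AB/A_AB = 7760/2903 = 2.673 MPa.

2.67 MPa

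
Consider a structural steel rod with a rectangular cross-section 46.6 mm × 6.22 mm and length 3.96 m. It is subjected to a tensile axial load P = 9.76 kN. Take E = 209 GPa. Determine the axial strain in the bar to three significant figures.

A = 289.9 mm².
σ = N/A = 33.67 MPa; ε = σ/E = 33.67/209000 = 1.611e-04.

1.61e-04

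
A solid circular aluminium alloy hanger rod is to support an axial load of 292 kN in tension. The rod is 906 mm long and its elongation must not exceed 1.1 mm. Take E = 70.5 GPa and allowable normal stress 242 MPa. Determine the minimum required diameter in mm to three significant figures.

65.9 mm

Required area A ≥ P/σ_allow = 292000/242 = 1207 mm².
For a solid circular section, d ≥ √(4A/π) = 39.2 mm.
Elongation limit: A ≥ PL/(Eδ_allow) = 292000·906/(70500·1.1) = 3411 mm² ⇒ d ≥ 65.91 mm.
The elongation limit governs.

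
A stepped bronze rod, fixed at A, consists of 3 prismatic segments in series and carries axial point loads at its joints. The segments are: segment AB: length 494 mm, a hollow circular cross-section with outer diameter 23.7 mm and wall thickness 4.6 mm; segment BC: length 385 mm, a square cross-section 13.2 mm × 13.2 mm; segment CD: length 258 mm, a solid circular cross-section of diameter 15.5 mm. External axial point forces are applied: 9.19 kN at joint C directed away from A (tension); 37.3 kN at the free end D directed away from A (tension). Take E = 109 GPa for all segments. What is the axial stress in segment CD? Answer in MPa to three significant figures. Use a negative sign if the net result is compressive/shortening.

198 MPa

Internal axial forces (sectioning from the free end, tension +): N_CD = 37.3 kN, N_BC = 46.49 kN, N_AB = 46.49 kN.
A_CD = 188.7 mm².
σ_CD = N_CD/A_CD = 37300/188.7 = 197.7 MPa.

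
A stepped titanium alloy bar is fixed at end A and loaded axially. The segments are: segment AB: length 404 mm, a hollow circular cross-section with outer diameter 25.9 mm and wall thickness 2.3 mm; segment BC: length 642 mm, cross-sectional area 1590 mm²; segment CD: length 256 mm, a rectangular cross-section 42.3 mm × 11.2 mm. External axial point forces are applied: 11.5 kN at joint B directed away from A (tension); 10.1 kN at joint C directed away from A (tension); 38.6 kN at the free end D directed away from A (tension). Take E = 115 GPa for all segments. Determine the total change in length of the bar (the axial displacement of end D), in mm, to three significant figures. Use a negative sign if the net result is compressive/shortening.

1.59 mm

Internal axial forces (sectioning from the free end, tension +): N_CD = 38.6 kN, N_BC = 48.7 kN, N_AB = 60.2 kN.
A_AB = 170.5 mm².
A_CD = 473.8 mm².
δ_AB = 60200·404/(170.5·115000) = 1.24 mm
δ_BC = 48700·642/(1590·115000) = 0.171 mm
δ_CD = 38600·256/(473.8·115000) = 0.1814 mm
δ = Σδ_i = 1.593 mm.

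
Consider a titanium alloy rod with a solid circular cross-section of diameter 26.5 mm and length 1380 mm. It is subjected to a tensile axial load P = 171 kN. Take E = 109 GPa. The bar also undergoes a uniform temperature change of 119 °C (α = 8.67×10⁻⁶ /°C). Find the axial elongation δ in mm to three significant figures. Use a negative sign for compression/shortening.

5.35 mm

A = 551.5 mm².
δ_mech = NL/(AE) = 171000·1380/(551.5·109000) = 3.925 mm.
δ_thermal = αLΔT = 8.67e-6·1380·119 = 1.424 mm.
δ = δ_mech + δ_thermal = 5.349 mm.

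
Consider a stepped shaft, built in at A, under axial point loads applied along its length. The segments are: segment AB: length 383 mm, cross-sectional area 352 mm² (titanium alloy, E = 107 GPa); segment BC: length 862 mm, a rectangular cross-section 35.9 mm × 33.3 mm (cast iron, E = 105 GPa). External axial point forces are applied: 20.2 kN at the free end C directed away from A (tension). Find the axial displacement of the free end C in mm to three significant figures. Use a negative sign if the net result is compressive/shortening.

0.344 mm

Internal axial forces (sectioning from the free end, tension +): N_BC = 20.2 kN, N_AB = 20.2 kN.
A_BC = 1195 mm².
δ_AB = 20200·383/(352·107000) = 0.2054 mm
δ_BC = 20200·862/(1195·105000) = 0.1387 mm
δ = Σδ_i = 0.3441 mm.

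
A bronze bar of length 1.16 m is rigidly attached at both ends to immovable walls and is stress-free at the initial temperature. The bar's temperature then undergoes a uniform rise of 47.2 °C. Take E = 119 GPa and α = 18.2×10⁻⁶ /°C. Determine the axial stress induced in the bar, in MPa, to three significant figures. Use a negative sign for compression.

-102 MPa

Free thermal expansion αLΔT = 18.2e-6 · 1160 · 47.2 = 0.9965 mm.
The walls impose strain ε = −(0.9965)/1160 = -8.5904e-04; σ = Eε = 119000 · -8.5904e-04 = -102.2 MPa.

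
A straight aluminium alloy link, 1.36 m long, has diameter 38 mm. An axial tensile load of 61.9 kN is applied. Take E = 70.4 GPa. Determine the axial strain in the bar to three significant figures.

A = 1134 mm².
σ = N/A = 54.58 MPa; ε = σ/E = 54.58/70400 = 7.753e-04.

7.75e-04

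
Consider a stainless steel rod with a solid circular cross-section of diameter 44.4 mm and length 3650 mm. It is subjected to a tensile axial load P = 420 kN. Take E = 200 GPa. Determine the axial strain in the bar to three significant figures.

A = 1548 mm².
σ = N/A = 271.3 MPa; ε = σ/E = 271.3/200000 = 1.356e-03.

0.00136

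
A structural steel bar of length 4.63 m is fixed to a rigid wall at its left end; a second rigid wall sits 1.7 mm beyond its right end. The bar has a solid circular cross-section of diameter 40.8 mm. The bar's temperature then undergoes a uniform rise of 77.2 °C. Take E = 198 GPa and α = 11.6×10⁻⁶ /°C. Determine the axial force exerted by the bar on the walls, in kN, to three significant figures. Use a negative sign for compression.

-137 kN

Free thermal expansion αLΔT = 11.6e-6 · 4630 · 77.2 = 4.146 mm.
The walls engage after the gap closes; constrained expansion = 4.146 − 1.7 = 2.446 mm.
The walls impose strain ε = −(2.446)/4630 = -5.2835e-04; σ = Eε = 198000 · -5.2835e-04 = -104.6 MPa.
Wall reaction R = σ·A = -104.6·1307 = -136800 N = -136.8 kN.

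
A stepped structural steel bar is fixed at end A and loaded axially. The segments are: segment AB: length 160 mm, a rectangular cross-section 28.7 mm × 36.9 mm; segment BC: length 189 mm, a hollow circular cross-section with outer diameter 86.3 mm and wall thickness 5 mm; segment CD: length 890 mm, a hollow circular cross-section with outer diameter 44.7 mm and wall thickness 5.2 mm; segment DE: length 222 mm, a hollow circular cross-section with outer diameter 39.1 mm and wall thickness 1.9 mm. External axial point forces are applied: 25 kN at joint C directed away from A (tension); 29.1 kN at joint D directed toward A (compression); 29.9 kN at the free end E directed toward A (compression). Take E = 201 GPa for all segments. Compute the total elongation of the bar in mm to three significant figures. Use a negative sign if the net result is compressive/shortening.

Internal axial forces (sectioning from the free end, tension +): N_DE = -29.9 kN, N_CD = -59 kN, N_BC = -34 kN, N_AB = -34 kN.
A_AB = 1059 mm².
A_BC = 1277 mm².
A_CD = 645.3 mm².
A_DE = 222 mm².
δ_AB = -34000·160/(1059·201000) = -0.02556 mm
δ_BC = -34000·189/(1277·201000) = -0.02503 mm
δ_CD = -59000·890/(645.3·201000) = -0.4049 mm
δ_DE = -29900·222/(222·201000) = -0.1487 mm
δ = Σδ_i = -0.6042 mm.

-0.604 mm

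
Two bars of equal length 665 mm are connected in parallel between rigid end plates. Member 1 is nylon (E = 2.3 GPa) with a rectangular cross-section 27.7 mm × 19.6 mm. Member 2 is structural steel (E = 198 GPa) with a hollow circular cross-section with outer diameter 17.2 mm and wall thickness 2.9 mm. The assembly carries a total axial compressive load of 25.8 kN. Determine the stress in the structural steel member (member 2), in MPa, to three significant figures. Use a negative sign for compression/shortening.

A_1 = 542.9 mm².
A_2 = 130.3 mm².
Equal strain + equilibrium ⇒ each member carries load in proportion to AE: A₁E₁ = 1249000 N, A₂E₂ = 25800000 N, ΣAE = 27040000 N.
σ₂ = P·E₂/ΣAE = -25800·198000/27040000 = -188.9 MPa.

-189 MPa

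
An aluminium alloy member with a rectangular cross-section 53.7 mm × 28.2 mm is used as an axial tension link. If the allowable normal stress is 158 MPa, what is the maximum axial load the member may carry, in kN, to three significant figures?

239 kN

A = 1514 mm².
P_max = σ_allow · A = 158 · 1514 = 239300 N = 239.3 kN.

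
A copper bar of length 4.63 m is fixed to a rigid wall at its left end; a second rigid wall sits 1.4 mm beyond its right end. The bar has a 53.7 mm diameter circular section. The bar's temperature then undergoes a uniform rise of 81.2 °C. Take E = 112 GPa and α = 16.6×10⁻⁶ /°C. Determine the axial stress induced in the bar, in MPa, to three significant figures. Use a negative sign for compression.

Free thermal expansion αLΔT = 16.6e-6 · 4630 · 81.2 = 6.241 mm.
The walls engage after the gap closes; constrained expansion = 6.241 − 1.4 = 4.841 mm.
The walls impose strain ε = −(4.841)/4630 = -1.0455e-03; σ = Eε = 112000 · -1.0455e-03 = -117.1 MPa.

-117 MPa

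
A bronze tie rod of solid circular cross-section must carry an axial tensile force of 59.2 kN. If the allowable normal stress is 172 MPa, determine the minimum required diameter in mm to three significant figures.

20.9 mm

Required area A ≥ P/σ_allow = 59200/172 = 344.2 mm².
For a solid circular section, d ≥ √(4A/π) = 20.93 mm.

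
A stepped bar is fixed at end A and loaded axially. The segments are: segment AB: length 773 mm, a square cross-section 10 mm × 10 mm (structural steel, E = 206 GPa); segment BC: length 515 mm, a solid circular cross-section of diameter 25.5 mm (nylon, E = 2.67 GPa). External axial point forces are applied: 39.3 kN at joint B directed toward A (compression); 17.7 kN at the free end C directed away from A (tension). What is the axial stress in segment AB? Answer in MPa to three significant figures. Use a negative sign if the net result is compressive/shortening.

Internal axial forces (sectioning from the free end, tension +): N_BC = 17.7 kN, N_AB = -21.6 kN.
A_AB = 100 mm².
σ_AB = N_AB/A_AB = -21600/100 = -216 MPa.

-216 MPa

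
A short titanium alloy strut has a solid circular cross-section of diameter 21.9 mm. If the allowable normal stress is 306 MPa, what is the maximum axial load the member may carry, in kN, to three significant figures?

A = 376.7 mm².
P_max = σ_allow · A = 306 · 376.7 = 115300 N = 115.3 kN.

115 kN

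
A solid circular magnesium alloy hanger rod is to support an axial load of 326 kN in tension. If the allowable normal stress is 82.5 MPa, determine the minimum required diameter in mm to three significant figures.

70.9 mm

Required area A ≥ P/σ_allow = 326000/82.5 = 3952 mm².
For a solid circular section, d ≥ √(4A/π) = 70.93 mm.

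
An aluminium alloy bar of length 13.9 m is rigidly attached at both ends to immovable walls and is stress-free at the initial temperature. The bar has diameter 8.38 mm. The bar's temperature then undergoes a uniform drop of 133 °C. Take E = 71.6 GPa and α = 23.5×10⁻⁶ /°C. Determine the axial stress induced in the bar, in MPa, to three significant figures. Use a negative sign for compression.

Free thermal expansion αLΔT = 23.5e-6 · 13900 · -133 = -43.44 mm.
The walls impose strain ε = −(-43.44)/13900 = 3.1255e-03; σ = Eε = 71600 · 3.1255e-03 = 223.8 MPa.

224 MPa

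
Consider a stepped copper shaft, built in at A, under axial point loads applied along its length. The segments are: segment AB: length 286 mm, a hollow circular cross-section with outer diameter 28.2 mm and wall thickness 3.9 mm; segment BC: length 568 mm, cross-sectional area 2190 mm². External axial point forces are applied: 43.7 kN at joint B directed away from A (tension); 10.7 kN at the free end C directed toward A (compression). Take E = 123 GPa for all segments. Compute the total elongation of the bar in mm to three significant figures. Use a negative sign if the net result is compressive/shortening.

Internal axial forces (sectioning from the free end, tension +): N_BC = -10.7 kN, N_AB = 33 kN.
A_AB = 297.7 mm².
δ_AB = 33000·286/(297.7·123000) = 0.2577 mm
δ_BC = -10700·568/(2190·123000) = -0.02256 mm
δ = Σδ_i = 0.2352 mm.

0.235 mm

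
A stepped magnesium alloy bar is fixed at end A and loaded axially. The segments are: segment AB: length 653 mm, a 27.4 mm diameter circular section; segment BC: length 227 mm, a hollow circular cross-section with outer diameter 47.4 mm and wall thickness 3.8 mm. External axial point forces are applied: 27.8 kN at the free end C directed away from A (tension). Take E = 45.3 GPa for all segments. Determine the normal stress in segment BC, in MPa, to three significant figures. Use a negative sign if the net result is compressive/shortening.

Internal axial forces (sectioning from the free end, tension +): N_BC = 27.8 kN, N_AB = 27.8 kN.
A_BC = 520.5 mm².
σ_BC = N_BC/A_BC = 27800/520.5 = 53.41 MPa.

53.4 MPa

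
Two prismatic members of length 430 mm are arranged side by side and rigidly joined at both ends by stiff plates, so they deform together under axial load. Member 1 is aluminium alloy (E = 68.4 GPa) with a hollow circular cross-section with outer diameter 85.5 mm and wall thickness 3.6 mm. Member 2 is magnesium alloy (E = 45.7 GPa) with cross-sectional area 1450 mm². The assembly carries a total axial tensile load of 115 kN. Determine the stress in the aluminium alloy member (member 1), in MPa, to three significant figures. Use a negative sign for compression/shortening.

A_1 = 926.3 mm².
Equal strain + equilibrium ⇒ each member carries load in proportion to AE: A₁E₁ = 63360000 N, A₂E₂ = 66260000 N, ΣAE = 129600000 N.
σ₁ = P·E₁/ΣAE = 115000·68400/129600000 = 60.68 MPa.

60.7 MPa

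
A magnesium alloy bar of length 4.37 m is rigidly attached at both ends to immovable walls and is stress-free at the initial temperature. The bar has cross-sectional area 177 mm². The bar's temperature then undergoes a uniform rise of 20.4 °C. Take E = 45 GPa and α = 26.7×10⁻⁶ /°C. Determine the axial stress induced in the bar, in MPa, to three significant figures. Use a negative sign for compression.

-24.5 MPa

Free thermal expansion αLΔT = 26.7e-6 · 4370 · 20.4 = 2.38 mm.
The walls impose strain ε = −(2.38)/4370 = -5.4468e-04; σ = Eε = 45000 · -5.4468e-04 = -24.51 MPa.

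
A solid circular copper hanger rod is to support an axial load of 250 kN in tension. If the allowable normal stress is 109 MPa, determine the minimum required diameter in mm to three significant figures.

54.0 mm

Required area A ≥ P/σ_allow = 250000/109 = 2294 mm².
For a solid circular section, d ≥ √(4A/π) = 54.04 mm.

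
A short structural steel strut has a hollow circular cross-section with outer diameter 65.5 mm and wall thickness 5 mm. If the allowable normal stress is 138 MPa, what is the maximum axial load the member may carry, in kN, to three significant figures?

131 kN

A = 950.3 mm².
P_max = σ_allow · A = 138 · 950.3 = 131100 N = 131.1 kN.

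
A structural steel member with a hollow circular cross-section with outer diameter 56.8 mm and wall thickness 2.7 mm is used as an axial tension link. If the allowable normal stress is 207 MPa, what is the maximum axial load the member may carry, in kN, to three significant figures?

95.0 kN

A = 458.9 mm².
P_max = σ_allow · A = 207 · 458.9 = 94990 N = 94.99 kN.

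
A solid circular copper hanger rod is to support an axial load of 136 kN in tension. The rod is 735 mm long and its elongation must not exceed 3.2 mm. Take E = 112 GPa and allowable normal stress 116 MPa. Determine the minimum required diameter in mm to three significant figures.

38.6 mm

Required area A ≥ P/σ_allow = 136000/116 = 1172 mm².
For a solid circular section, d ≥ √(4A/π) = 38.64 mm.
Elongation limit: A ≥ PL/(Eδ_allow) = 136000·735/(112000·3.2) = 278.9 mm² ⇒ d ≥ 18.84 mm.
The stress limit governs.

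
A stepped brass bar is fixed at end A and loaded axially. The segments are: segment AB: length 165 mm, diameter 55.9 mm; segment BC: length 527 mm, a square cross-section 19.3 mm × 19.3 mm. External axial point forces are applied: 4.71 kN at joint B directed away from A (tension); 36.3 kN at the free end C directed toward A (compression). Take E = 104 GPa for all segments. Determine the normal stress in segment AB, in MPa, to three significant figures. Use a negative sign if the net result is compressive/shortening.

Internal axial forces (sectioning from the free end, tension +): N_BC = -36.3 kN, N_AB = -31.59 kN.
A_AB = 2454 mm².
σ_AB = N_AB/A_AB = -31590/2454 = -12.87 MPa.

-12.9 MPa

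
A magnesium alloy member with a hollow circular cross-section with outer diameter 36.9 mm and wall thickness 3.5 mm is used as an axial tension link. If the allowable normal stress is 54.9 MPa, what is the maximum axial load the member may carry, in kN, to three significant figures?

20.2 kN

A = 367.3 mm².
P_max = σ_allow · A = 54.9 · 367.3 = 20160 N = 20.16 kN.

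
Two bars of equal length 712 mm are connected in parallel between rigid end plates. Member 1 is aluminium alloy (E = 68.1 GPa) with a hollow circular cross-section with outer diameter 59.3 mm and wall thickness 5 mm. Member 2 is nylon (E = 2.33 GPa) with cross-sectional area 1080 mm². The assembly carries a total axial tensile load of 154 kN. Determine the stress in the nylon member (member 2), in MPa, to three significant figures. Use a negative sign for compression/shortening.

5.92 MPa

A_1 = 852.9 mm².
Equal strain + equilibrium ⇒ each member carries load in proportion to AE: A₁E₁ = 58090000 N, A₂E₂ = 2516000 N, ΣAE = 60600000 N.
σ₂ = P·E₂/ΣAE = 154000·2330/60600000 = 5.921 MPa.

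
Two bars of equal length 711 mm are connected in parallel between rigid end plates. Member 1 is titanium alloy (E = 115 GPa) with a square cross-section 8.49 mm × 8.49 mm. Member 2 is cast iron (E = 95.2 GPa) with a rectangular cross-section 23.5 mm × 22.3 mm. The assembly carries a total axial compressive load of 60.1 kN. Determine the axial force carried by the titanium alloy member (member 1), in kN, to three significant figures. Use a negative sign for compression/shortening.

A_1 = 72.08 mm².
A_2 = 524.1 mm².
Equal strain + equilibrium ⇒ each member carries load in proportion to AE: A₁E₁ = 8289000 N, A₂E₂ = 49890000 N, ΣAE = 58180000 N.
F₁ = P·A₁E₁/ΣAE = -60100·8289000/58180000 = -8563 N.

-8.56 kN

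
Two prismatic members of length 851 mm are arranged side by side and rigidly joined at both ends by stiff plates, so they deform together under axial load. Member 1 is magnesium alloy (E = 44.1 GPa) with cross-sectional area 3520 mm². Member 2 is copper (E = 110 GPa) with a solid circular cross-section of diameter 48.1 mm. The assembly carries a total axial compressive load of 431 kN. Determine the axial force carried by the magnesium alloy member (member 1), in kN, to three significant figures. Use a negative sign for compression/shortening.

-188 kN

A_2 = 1817 mm².
Equal strain + equilibrium ⇒ each member carries load in proportion to AE: A₁E₁ = 155200000 N, A₂E₂ = 199900000 N, ΣAE = 355100000 N.
F₁ = P·A₁E₁/ΣAE = -431000·155200000/355100000 = -188400 N.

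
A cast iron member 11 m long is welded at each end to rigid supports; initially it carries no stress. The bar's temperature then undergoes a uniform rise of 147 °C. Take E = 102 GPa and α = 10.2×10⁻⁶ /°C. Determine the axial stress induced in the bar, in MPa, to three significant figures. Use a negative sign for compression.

-153 MPa

Free thermal expansion αLΔT = 10.2e-6 · 11000 · 147 = 16.49 mm.
The walls impose strain ε = −(16.49)/11000 = -1.4994e-03; σ = Eε = 102000 · -1.4994e-03 = -152.9 MPa.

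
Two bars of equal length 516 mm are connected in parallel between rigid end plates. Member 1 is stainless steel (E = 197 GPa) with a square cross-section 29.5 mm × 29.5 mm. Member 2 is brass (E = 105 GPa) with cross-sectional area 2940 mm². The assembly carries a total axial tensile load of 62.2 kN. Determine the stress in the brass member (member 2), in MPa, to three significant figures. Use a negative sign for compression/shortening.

13.6 MPa

A_1 = 870.2 mm².
Equal strain + equilibrium ⇒ each member carries load in proportion to AE: A₁E₁ = 171400000 N, A₂E₂ = 308700000 N, ΣAE = 480100000 N.
σ₂ = P·E₂/ΣAE = 62200·105000/480100000 = 13.6 MPa.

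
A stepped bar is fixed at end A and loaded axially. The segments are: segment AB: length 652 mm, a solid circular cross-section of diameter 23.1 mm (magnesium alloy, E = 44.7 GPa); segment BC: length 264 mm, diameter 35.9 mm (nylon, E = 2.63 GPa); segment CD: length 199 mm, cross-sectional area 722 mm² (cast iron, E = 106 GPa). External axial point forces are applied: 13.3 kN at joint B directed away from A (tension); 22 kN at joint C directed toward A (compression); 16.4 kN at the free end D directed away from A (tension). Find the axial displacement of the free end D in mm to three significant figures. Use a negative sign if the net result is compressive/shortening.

Internal axial forces (sectioning from the free end, tension +): N_CD = 16.4 kN, N_BC = -5.6 kN, N_AB = 7.7 kN.
A_AB = 419.1 mm².
A_BC = 1012 mm².
δ_AB = 7700·652/(419.1·44700) = 0.268 mm
δ_BC = -5600·264/(1012·2630) = -0.5553 mm
δ_CD = 16400·199/(722·106000) = 0.04264 mm
δ = Σδ_i = -0.2447 mm.

-0.245 mm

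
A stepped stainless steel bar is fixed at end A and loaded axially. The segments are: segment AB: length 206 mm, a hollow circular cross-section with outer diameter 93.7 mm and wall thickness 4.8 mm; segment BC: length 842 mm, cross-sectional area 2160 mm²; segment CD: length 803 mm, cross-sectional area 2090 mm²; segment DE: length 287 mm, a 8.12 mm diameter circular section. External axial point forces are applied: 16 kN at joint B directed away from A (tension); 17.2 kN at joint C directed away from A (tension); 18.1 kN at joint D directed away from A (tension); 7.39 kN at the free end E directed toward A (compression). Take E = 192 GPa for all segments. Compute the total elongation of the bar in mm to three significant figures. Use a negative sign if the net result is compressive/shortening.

-0.100 mm

Internal axial forces (sectioning from the free end, tension +): N_DE = -7.39 kN, N_CD = 10.71 kN, N_BC = 27.91 kN, N_AB = 43.91 kN.
A_AB = 1341 mm².
A_DE = 51.78 mm².
δ_AB = 43910·206/(1341·192000) = 0.03514 mm
δ_BC = 27910·842/(2160·192000) = 0.05667 mm
δ_CD = 10710·803/(2090·192000) = 0.02143 mm
δ_DE = -7390·287/(51.78·192000) = -0.2133 mm
δ = Σδ_i = -0.1001 mm.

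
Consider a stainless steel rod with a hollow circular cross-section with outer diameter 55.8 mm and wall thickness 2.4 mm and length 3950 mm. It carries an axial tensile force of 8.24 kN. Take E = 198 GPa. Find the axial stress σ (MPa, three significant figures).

20.5 MPa

A = 402.6 mm².
σ = N/A = 8240/402.6 = 20.47 MPa.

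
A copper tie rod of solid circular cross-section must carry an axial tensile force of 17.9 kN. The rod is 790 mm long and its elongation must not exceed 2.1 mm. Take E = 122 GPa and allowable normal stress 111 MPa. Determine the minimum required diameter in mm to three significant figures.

Required area A ≥ P/σ_allow = 17900/111 = 161.3 mm².
For a solid circular section, d ≥ √(4A/π) = 14.33 mm.
Elongation limit: A ≥ PL/(Eδ_allow) = 17900·790/(122000·2.1) = 55.2 mm² ⇒ d ≥ 8.383 mm.
The stress limit governs.

14.3 mm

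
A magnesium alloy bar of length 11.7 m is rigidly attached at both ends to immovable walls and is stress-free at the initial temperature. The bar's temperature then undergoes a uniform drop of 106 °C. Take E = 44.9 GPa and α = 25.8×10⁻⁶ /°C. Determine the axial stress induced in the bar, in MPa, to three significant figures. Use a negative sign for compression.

123 MPa

Free thermal expansion αLΔT = 25.8e-6 · 11700 · -106 = -32 mm.
The walls impose strain ε = −(-32)/11700 = 2.7348e-03; σ = Eε = 44900 · 2.7348e-03 = 122.8 MPa.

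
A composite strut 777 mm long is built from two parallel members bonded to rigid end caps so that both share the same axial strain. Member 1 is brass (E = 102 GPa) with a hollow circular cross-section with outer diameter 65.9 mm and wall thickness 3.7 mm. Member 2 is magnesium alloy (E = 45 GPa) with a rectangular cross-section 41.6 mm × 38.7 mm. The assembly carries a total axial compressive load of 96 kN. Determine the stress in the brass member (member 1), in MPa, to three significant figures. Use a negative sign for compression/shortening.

-67.0 MPa

A_1 = 723 mm².
A_2 = 1610 mm².
Equal strain + equilibrium ⇒ each member carries load in proportion to AE: A₁E₁ = 73750000 N, A₂E₂ = 72450000 N, ΣAE = 146200000 N.
σ₁ = P·E₁/ΣAE = -96000·102000/146200000 = -66.98 MPa.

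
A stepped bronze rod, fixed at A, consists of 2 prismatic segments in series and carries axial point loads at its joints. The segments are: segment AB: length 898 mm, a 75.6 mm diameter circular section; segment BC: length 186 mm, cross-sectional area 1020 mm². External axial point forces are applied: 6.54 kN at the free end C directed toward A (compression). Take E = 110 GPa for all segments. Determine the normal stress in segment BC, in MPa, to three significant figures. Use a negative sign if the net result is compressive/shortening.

Internal axial forces (sectioning from the free end, tension +): N_BC = -6.54 kN, N_AB = -6.54 kN.
σ_BC = N_BC/A_BC = -6540/1020 = -6.412 MPa.

-6.41 MPa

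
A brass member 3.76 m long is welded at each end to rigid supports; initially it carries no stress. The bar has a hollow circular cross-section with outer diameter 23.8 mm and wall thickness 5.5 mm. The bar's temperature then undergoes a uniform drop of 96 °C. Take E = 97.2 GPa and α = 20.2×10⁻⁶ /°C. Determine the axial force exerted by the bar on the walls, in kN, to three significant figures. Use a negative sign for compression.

Free thermal expansion αLΔT = 20.2e-6 · 3760 · -96 = -7.291 mm.
The walls impose strain ε = −(-7.291)/3760 = 1.9392e-03; σ = Eε = 97200 · 1.9392e-03 = 188.5 MPa.
Wall reaction R = σ·A = 188.5·316.2 = 59600 N = 59.6 kN.

59.6 kN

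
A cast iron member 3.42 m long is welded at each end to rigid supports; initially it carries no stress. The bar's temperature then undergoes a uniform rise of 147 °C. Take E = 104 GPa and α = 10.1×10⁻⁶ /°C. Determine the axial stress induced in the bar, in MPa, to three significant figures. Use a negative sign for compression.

Free thermal expansion αLΔT = 10.1e-6 · 3420 · 147 = 5.078 mm.
The walls impose strain ε = −(5.078)/3420 = -1.4847e-03; σ = Eε = 104000 · -1.4847e-03 = -154.4 MPa.

-154 MPa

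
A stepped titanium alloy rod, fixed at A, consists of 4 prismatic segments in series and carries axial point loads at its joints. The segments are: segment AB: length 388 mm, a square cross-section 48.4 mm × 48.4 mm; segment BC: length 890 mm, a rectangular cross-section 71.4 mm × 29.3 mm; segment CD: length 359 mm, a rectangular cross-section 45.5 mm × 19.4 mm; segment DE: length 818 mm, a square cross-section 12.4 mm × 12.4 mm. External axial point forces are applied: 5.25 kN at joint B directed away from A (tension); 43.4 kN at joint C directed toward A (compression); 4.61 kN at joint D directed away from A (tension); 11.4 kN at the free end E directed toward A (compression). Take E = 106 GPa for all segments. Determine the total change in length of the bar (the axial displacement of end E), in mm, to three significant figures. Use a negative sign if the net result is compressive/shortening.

-0.870 mm

Internal axial forces (sectioning from the free end, tension +): N_DE = -11.4 kN, N_CD = -6.79 kN, N_BC = -50.19 kN, N_AB = -44.94 kN.
A_AB = 2343 mm².
A_BC = 2092 mm².
A_CD = 882.7 mm².
A_DE = 153.8 mm².
δ_AB = -44940·388/(2343·106000) = -0.07022 mm
δ_BC = -50190·890/(2092·106000) = -0.2014 mm
δ_CD = -6790·359/(882.7·106000) = -0.02605 mm
δ_DE = -11400·818/(153.8·106000) = -0.5721 mm
δ = Σδ_i = -0.8699 mm.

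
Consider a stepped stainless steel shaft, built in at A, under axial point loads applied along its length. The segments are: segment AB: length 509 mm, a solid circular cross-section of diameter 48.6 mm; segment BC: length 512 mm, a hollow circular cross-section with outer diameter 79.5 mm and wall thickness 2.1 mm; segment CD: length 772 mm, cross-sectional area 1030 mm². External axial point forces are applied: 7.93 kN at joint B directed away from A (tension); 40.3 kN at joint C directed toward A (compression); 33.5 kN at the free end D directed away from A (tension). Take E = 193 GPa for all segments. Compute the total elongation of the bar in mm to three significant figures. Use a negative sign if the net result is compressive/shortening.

Internal axial forces (sectioning from the free end, tension +): N_CD = 33.5 kN, N_BC = -6.8 kN, N_AB = 1.13 kN.
A_AB = 1855 mm².
A_BC = 510.6 mm².
δ_AB = 1130·509/(1855·193000) = 0.001606 mm
δ_BC = -6800·512/(510.6·193000) = -0.03533 mm
δ_CD = 33500·772/(1030·193000) = 0.1301 mm
δ = Σδ_i = 0.09638 mm.

0.0964 mm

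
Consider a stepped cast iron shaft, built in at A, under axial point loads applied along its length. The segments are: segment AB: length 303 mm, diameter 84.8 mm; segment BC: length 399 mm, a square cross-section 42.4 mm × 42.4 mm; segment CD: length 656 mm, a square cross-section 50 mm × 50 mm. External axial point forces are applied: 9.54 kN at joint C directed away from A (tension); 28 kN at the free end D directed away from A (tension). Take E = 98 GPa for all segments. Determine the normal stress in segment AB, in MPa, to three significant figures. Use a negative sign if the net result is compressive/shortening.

Internal axial forces (sectioning from the free end, tension +): N_CD = 28 kN, N_BC = 37.54 kN, N_AB = 37.54 kN.
A_AB = 5648 mm².
σ_AB = N_AB/A_AB = 37540/5648 = 6.647 MPa.

6.65 MPa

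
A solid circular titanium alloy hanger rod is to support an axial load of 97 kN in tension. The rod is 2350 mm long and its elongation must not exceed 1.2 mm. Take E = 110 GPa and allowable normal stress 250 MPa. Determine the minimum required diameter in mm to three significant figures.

46.9 mm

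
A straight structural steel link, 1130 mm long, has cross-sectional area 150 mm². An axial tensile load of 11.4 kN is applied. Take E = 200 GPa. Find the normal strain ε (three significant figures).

σ = N/A = 76 MPa; ε = σ/E = 76/200000 = 3.800e-04.

3.80e-04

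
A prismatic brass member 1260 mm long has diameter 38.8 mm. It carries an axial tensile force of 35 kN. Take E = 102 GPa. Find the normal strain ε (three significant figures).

A = 1182 mm².
σ = N/A = 29.6 MPa; ε = σ/E = 29.6/102000 = 2.902e-04.

2.90e-04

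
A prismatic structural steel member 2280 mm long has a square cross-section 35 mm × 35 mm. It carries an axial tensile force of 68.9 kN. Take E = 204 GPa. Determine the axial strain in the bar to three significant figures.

A = 1225 mm².
σ = N/A = 56.24 MPa; ε = σ/E = 56.24/204000 = 2.757e-04.

2.76e-04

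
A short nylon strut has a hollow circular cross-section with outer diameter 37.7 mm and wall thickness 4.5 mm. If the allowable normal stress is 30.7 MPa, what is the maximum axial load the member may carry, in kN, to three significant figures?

A = 469.4 mm².
P_max = σ_allow · A = 30.7 · 469.4 = 14410 N = 14.41 kN.

14.4 kN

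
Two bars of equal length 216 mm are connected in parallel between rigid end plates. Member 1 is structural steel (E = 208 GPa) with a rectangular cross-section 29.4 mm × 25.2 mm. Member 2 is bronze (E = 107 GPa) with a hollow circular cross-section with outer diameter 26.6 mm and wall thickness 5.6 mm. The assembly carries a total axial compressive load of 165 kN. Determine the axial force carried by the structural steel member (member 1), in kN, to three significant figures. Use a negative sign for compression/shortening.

-131 kN

A_1 = 740.9 mm².
A_2 = 369.5 mm².
Equal strain + equilibrium ⇒ each member carries load in proportion to AE: A₁E₁ = 154100000 N, A₂E₂ = 39530000 N, ΣAE = 193600000 N.
F₁ = P·A₁E₁/ΣAE = -165000·154100000/193600000 = -131300 N.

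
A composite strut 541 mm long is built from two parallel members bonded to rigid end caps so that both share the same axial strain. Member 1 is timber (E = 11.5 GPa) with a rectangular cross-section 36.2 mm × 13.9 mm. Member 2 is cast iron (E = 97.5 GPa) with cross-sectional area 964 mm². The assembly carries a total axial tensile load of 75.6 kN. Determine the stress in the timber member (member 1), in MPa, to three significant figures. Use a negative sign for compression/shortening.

A_1 = 503.2 mm².
Equal strain + equilibrium ⇒ each member carries load in proportion to AE: A₁E₁ = 5787000 N, A₂E₂ = 93990000 N, ΣAE = 99780000 N.
σ₁ = P·E₁/ΣAE = 75600·11500/99780000 = 8.713 MPa.

8.71 MPa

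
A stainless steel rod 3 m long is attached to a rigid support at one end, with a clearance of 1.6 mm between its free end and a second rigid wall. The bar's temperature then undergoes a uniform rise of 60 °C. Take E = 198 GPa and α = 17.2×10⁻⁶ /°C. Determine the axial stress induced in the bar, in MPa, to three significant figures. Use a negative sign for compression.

-98.7 MPa

Free thermal expansion αLΔT = 17.2e-6 · 3000 · 60 = 3.096 mm.
The walls engage after the gap closes; constrained expansion = 3.096 − 1.6 = 1.496 mm.
The walls impose strain ε = −(1.496)/3000 = -4.9867e-04; σ = Eε = 198000 · -4.9867e-04 = -98.74 MPa.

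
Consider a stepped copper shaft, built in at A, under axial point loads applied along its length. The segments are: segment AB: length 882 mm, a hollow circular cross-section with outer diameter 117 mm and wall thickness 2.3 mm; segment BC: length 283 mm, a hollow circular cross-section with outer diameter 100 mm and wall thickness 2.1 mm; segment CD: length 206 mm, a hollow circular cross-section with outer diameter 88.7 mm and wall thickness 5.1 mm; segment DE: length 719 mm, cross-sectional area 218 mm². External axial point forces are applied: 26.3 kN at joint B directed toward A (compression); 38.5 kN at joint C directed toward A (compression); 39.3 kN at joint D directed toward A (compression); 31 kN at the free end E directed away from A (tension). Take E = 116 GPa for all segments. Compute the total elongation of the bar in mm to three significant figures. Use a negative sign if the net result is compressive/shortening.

0.0230 mm

Internal axial forces (sectioning from the free end, tension +): N_DE = 31 kN, N_CD = -8.3 kN, N_BC = -46.8 kN, N_AB = -73.1 kN.
A_AB = 828.8 mm².
A_BC = 645.9 mm².
A_CD = 1339 mm².
δ_AB = -73100·882/(828.8·116000) = -0.6706 mm
δ_BC = -46800·283/(645.9·116000) = -0.1768 mm
δ_CD = -8300·206/(1339·116000) = -0.011 mm
δ_DE = 31000·719/(218·116000) = 0.8814 mm
δ = Σδ_i = 0.02299 mm.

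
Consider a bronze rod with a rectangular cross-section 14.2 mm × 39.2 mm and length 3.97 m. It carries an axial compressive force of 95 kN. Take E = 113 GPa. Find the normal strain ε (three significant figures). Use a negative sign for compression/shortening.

-0.00151

A = 556.6 mm².
σ = N/A = -170.7 MPa; ε = σ/E = -170.7/113000 = -1.510e-03.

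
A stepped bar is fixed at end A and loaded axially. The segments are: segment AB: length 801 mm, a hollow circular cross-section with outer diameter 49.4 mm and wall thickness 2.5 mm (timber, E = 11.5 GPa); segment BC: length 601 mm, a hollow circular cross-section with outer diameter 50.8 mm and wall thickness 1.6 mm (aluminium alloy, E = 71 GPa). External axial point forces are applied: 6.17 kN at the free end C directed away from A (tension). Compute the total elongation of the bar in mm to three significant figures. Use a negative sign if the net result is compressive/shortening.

Internal axial forces (sectioning from the free end, tension +): N_BC = 6.17 kN, N_AB = 6.17 kN.
A_AB = 368.4 mm².
A_BC = 247.3 mm².
δ_AB = 6170·801/(368.4·11500) = 1.167 mm
δ_BC = 6170·601/(247.3·71000) = 0.2112 mm
δ = Σδ_i = 1.378 mm.

1.38 mm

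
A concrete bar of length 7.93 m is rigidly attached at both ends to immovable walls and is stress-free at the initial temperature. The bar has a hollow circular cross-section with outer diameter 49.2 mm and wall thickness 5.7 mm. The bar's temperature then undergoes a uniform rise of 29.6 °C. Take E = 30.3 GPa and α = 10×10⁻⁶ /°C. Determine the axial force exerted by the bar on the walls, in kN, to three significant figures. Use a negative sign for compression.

-6.99 kN

Free thermal expansion αLΔT = 10e-6 · 7930 · 29.6 = 2.347 mm.
The walls impose strain ε = −(2.347)/7930 = -2.9600e-04; σ = Eε = 30300 · -2.9600e-04 = -8.969 MPa.
Wall reaction R = σ·A = -8.969·779 = -6986 N = -6.986 kN.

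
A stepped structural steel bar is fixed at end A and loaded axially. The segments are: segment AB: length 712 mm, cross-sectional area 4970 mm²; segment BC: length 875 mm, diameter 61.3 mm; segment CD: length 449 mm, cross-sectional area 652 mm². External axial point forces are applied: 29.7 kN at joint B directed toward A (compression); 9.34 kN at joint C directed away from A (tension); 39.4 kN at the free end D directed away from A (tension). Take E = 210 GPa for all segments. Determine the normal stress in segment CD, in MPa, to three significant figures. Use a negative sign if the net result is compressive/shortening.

Internal axial forces (sectioning from the free end, tension +): N_CD = 39.4 kN, N_BC = 48.74 kN, N_AB = 19.04 kN.
σ_CD = N_CD/A_CD = 39400/652 = 60.43 MPa.

60.4 MPa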